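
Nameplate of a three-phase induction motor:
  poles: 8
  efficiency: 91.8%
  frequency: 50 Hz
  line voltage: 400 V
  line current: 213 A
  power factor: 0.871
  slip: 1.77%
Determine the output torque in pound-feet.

1130 lb·ft

P_in = √3·V·I·cosφ = 1.732 × 400 × 213 × 0.871 = 128530 W
P_out = η·P_in = 0.918 × 128530 = 117991 W
n_s = 120×50/8 = 750 rpm; n = 750×(1−0.0177) = 737 rpm
ω = 2π×737/60 = 77.18 rad/s
τ = P_out/ω = 117991/77.18 = 1529 N·m
In lb·ft: 1529/1.356 = 1130 lb·ft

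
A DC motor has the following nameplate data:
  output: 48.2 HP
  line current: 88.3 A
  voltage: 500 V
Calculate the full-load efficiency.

81.4 %

P_out = 48.2 × 746 = 35957 W
P_in = V·I = 500 × 88.3 = 44150 W
η = P_out / P_in = 35957 / 44150 = 0.814 = 81.4%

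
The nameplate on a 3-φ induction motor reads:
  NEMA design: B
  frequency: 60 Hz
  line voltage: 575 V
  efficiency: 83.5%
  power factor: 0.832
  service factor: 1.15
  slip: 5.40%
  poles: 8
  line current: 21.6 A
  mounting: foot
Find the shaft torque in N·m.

168 N·m

P_in = √3·V·I·cosφ = 1.732 × 575 × 21.6 × 0.832 = 17898 W
P_out = η·P_in = 0.835 × 17898 = 14945 W
n_s = 120×60/8 = 900 rpm; n = 900×(1−0.054) = 851 rpm
ω = 2π×851/60 = 89.12 rad/s
τ = P_out/ω = 14945/89.12 = 168 N·m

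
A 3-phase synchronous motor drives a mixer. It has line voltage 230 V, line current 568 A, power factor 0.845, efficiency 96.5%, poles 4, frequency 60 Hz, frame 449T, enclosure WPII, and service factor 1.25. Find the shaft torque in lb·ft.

P_in = √3·V·I·cosφ = 1.732 × 230 × 568 × 0.845 = 191197 W
P_out = η·P_in = 0.965 × 191197 = 184505 W
n = n_s = 120×60/4 = 1800 rpm (synchronous)
ω = 2π×1800/60 = 188.5 rad/s
τ = P_out/ω = 184505/188.5 = 978.8 N·m
In lb·ft: 978.8/1.356 = 722 lb·ft

722 lb·ft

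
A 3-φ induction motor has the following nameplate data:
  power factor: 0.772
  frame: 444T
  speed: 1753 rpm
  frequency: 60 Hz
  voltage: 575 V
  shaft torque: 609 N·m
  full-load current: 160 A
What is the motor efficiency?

ω = 2π × 1753/60 = 183.6 rad/s; P_out = τω = 609 × 183.6 = 111812 W
P_in = √3·V_L·I_L·cosφ = 1.732 × 575 × 160 × 0.772 = 123014 W
η = P_out / P_in = 111812 / 123014 = 0.909 = 90.9%

90.9 %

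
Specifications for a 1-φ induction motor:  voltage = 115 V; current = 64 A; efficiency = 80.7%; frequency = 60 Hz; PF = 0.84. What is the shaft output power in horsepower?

6.69 HP

P_in = V·I·cosφ = 115 × 64 × 0.84 = 6182 W
P_out = η·P_in = 0.807 × 6182 = 4989 W
= 4989/746 = 6.69 HP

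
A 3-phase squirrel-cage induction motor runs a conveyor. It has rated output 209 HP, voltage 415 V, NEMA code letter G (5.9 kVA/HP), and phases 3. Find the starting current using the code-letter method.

1720 A

S_LR = 5.9 × 209 = 1233.1 kVA
I_LR = S_LR/(√3·V_L) = 1233100/(1.732×415) = 1720 A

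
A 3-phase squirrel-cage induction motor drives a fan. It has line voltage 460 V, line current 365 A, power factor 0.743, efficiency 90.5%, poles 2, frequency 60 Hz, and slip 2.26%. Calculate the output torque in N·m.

531 N·m

P_in = √3·V·I·cosφ = 1.732 × 460 × 365 × 0.743 = 216066 W
P_out = η·P_in = 0.905 × 216066 = 195540 W
n_s = 120×60/2 = 3600 rpm; n = 3600×(1−0.0226) = 3519 rpm
ω = 2π×3519/60 = 368.5 rad/s
τ = P_out/ω = 195540/368.5 = 531 N·m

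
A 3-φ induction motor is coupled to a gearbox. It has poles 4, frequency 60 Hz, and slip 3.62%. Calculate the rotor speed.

n_s = 120f/p = 120×60/4 = 1800 rpm
n = n_s(1 − s) = 1800 × (1 − 0.0362) = 1735 rpm

1735 rpm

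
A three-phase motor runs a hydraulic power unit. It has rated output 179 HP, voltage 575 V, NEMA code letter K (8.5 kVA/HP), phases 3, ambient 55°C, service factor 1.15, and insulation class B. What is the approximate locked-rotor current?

S_LR = 8.5 × 179 = 1521.5 kVA
I_LR = S_LR/(√3·V_L) = 1521500/(1.732×575) = 1530 A

1530 A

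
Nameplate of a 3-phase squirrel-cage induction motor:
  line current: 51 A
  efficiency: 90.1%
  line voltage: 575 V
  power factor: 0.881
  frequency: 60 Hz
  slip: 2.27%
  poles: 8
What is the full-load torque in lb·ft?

P_in = √3·V·I·cosφ = 1.732 × 575 × 51 × 0.881 = 44747 W
P_out = η·P_in = 0.901 × 44747 = 40317 W
n_s = 120×60/8 = 900 rpm; n = 900×(1−0.0227) = 880 rpm
ω = 2π×880/60 = 92.15 rad/s
τ = P_out/ω = 40317/92.15 = 437.5 N·m
In lb·ft: 437.5/1.356 = 323 lb·ft

323 lb·ft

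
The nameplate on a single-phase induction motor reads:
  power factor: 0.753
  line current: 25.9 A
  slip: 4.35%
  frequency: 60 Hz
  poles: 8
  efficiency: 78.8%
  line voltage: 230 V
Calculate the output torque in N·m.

39.2 N·m

P_in = V·I·cosφ = 230 × 25.9 × 0.753 = 4486 W
P_out = η·P_in = 0.788 × 4486 = 3535 W
n_s = 120×60/8 = 900 rpm; n = 900×(1−0.0435) = 861 rpm
ω = 2π×861/60 = 90.16 rad/s
τ = P_out/ω = 3535/90.16 = 39.2 N·m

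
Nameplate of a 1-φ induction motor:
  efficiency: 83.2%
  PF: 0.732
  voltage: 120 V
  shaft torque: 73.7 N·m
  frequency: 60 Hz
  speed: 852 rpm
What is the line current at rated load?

ω = 2π×852/60 = 89.22 rad/s; P_out = τω = 73.7 × 89.22 = 6576 W
P_in = P_out / η = 6576 / 0.832 = 7904 W
I = P_in / (V·cosφ) = 7904 / (120 × 0.732) = 90 A

90 A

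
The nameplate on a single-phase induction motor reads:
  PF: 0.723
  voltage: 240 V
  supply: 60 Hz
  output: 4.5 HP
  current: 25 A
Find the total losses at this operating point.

P_in = V·I·cosφ = 240×25×0.723 = 4338 W
P_out = 4.5×746 = 3357 W
Losses = P_in − P_out = 4338 − 3357 = 981 W

981 W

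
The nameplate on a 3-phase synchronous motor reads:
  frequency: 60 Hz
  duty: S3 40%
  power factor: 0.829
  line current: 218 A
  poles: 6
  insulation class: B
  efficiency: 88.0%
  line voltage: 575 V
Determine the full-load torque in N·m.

P_in = √3·V·I·cosφ = 1.732 × 575 × 218 × 0.829 = 179981 W
P_out = η·P_in = 0.88 × 179981 = 158383 W
n = n_s = 120×60/6 = 1200 rpm (synchronous)
ω = 2π×1200/60 = 125.7 rad/s
τ = P_out/ω = 158383/125.7 = 1260 N·m

1260 N·m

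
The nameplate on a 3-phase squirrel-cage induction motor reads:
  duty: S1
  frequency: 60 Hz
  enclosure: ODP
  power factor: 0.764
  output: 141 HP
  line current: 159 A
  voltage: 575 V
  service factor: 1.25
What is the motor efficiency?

86.9 %

P_out = 141 × 746 = 105186 W
P_in = √3·V_L·I_L·cosφ = 1.732 × 575 × 159 × 0.764 = 120978 W
η = P_out / P_in = 105186 / 120978 = 0.869 = 86.9%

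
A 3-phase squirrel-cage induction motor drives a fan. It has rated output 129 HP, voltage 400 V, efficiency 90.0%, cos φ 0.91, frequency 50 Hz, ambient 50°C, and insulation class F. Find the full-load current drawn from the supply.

170 A

P_out = 129 × 746 = 96234 W
P_in = P_out / η = 96234 / 0.900 = 106927 W
I_L = P_in / (√3·V_L·cosφ) = 106927 / (1.732 × 400 × 0.91) = 170 A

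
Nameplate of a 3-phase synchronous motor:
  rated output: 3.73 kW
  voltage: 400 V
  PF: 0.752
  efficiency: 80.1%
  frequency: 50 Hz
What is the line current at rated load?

8.94 A

P_out = 3.73 kW = 3730 W
P_in = P_out / η = 3730 / 0.801 = 4657 W
I_L = P_in / (√3·V_L·cosφ) = 4657 / (1.732 × 400 × 0.752) = 8.94 A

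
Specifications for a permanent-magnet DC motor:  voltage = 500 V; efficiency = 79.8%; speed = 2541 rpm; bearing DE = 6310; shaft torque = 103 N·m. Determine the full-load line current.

ω = 2π×2541/60 = 266.1 rad/s; P_out = τω = 103 × 266.1 = 27408 W
P_in = P_out / η = 27408 / 0.798 = 34346 W
I = P_in / V = 34346 / 500 = 68.7 A

68.7 A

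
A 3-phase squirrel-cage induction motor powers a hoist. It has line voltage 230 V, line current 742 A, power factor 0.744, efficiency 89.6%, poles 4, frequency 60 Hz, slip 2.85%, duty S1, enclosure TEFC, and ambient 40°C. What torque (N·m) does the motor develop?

1080 N·m

P_in = √3·V·I·cosφ = 1.732 × 230 × 742 × 0.744 = 219914 W
P_out = η·P_in = 0.896 × 219914 = 197043 W
n_s = 120×60/4 = 1800 rpm; n = 1800×(1−0.0285) = 1749 rpm
ω = 2π×1749/60 = 183.2 rad/s
τ = P_out/ω = 197043/183.2 = 1080 N·m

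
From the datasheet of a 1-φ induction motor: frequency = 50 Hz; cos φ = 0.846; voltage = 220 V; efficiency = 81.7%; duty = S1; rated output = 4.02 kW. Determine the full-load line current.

26.4 A

P_out = 4.02 kW = 4020 W
P_in = P_out / η = 4020 / 0.817 = 4920 W
I = P_in / (V·cosφ) = 4920 / (220 × 0.846) = 26.4 A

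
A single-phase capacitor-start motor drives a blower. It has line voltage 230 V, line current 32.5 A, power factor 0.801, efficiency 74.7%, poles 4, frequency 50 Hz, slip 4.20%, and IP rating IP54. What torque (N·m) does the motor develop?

P_in = V·I·cosφ = 230 × 32.5 × 0.801 = 5987 W
P_out = η·P_in = 0.747 × 5987 = 4472 W
n_s = 120×50/4 = 1500 rpm; n = 1500×(1−0.042) = 1437 rpm
ω = 2π×1437/60 = 150.5 rad/s
τ = P_out/ω = 4472/150.5 = 29.7 N·m

29.7 N·m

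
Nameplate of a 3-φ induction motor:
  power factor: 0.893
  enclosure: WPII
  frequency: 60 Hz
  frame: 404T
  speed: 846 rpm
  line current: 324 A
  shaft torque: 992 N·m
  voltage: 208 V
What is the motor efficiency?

ω = 2π × 846/60 = 88.59 rad/s; P_out = τω = 992 × 88.59 = 87881 W
P_in = √3·V_L·I_L·cosφ = 1.732 × 208 × 324 × 0.893 = 104234 W
η = P_out / P_in = 87881 / 104234 = 0.843 = 84.3%

84.3 %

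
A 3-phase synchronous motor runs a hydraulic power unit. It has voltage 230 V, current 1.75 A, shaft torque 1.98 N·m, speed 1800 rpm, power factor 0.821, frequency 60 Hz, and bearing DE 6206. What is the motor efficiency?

ω = 2π × 1800/60 = 188.5 rad/s; P_out = τω = 1.98 × 188.5 = 373 W
P_in = √3·V_L·I_L·cosφ = 1.732 × 230 × 1.75 × 0.821 = 572 W
η = P_out / P_in = 373 / 572 = 0.652 = 65.2%

65.2 %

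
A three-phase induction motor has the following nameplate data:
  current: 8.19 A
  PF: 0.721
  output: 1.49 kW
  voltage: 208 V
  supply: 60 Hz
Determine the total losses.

637 W

P_in = √3·V·I·cosφ = 1.732×208×8.19×0.721 = 2127 W
P_out = 1490 W
Losses = P_in − P_out = 2127 − 1490 = 637 W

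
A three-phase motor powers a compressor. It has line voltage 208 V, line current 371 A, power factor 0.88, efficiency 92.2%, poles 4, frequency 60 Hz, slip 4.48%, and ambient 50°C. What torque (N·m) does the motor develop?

P_in = √3·V·I·cosφ = 1.732 × 208 × 371 × 0.88 = 117616 W
P_out = η·P_in = 0.922 × 117616 = 108442 W
n_s = 120×60/4 = 1800 rpm; n = 1800×(1−0.0448) = 1719 rpm
ω = 2π×1719/60 = 180 rad/s
τ = P_out/ω = 108442/180 = 602 N·m

602 N·m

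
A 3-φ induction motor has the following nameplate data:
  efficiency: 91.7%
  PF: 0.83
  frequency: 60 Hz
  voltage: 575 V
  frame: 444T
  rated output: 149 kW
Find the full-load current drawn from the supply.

P_out = 149 kW = 149000 W
P_in = P_out / η = 149000 / 0.917 = 162486 W
I_L = P_in / (√3·V_L·cosφ) = 162486 / (1.732 × 575 × 0.83) = 197 A

197 A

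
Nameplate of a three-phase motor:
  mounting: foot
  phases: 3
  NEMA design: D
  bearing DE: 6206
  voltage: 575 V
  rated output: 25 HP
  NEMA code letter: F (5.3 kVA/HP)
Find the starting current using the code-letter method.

133 A

S_LR = 5.3 × 25 = 132.5 kVA
I_LR = S_LR/(√3·V_L) = 132500/(1.732×575) = 133 A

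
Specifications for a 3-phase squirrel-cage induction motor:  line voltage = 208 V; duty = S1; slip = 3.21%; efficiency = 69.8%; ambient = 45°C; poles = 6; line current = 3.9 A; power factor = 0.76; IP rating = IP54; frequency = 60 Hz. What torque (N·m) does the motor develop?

P_in = √3·V·I·cosφ = 1.732 × 208 × 3.9 × 0.76 = 1068 W
P_out = η·P_in = 0.698 × 1068 = 745 W
n_s = 120×60/6 = 1200 rpm; n = 1200×(1−0.0321) = 1161 rpm
ω = 2π×1161/60 = 121.6 rad/s
τ = P_out/ω = 745/121.6 = 6.13 N·m

6.13 N·m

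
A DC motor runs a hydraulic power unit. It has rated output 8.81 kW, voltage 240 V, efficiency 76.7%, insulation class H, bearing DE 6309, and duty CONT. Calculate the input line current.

P_out = 8.81 kW = 8810 W
P_in = P_out / η = 8810 / 0.767 = 11486 W
I = P_in / V = 11486 / 240 = 47.9 A

47.9 A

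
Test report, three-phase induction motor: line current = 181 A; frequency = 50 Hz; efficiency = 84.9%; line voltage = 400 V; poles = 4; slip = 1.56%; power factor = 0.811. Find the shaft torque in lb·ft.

412 lb·ft

P_in = √3·V·I·cosφ = 1.732 × 400 × 181 × 0.811 = 101697 W
P_out = η·P_in = 0.849 × 101697 = 86341 W
n_s = 120×50/4 = 1500 rpm; n = 1500×(1−0.0156) = 1477 rpm
ω = 2π×1477/60 = 154.7 rad/s
τ = P_out/ω = 86341/154.7 = 558.1 N·m
In lb·ft: 558.1/1.356 = 412 lb·ft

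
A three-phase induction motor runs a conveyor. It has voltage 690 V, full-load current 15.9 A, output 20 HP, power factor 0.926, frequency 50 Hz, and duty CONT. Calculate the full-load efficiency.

84.8 %

P_out = 20 × 746 = 14920 W
P_in = √3·V_L·I_L·cosφ = 1.732 × 690 × 15.9 × 0.926 = 17596 W
η = P_out / P_in = 14920 / 17596 = 0.848 = 84.8%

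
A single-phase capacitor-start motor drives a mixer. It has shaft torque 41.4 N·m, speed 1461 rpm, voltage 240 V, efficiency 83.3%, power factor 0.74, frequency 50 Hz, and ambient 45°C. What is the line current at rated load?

ω = 2π×1461/60 = 153 rad/s; P_out = τω = 41.4 × 153 = 6334 W
P_in = P_out / η = 6334 / 0.833 = 7604 W
I = P_in / (V·cosφ) = 7604 / (240 × 0.74) = 42.8 A

42.8 A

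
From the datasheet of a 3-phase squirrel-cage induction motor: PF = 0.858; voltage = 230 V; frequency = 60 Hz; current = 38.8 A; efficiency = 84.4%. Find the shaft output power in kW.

P_in = √3·V·I·cosφ = 1.732 × 230 × 38.8 × 0.858 = 13262 W
P_out = η·P_in = 0.844 × 13262 = 11193 W

11.2 kW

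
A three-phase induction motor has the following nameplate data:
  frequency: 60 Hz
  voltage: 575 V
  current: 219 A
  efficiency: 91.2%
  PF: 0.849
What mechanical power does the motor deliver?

169 kW

P_in = √3·V·I·cosφ = 1.732 × 575 × 219 × 0.849 = 185169 W
P_out = η·P_in = 0.912 × 185169 = 168874 W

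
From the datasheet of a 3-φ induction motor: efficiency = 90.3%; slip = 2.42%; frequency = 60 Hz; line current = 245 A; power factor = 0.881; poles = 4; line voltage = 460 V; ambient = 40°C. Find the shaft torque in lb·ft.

P_in = √3·V·I·cosφ = 1.732 × 460 × 245 × 0.881 = 171968 W
P_out = η·P_in = 0.903 × 171968 = 155287 W
n_s = 120×60/4 = 1800 rpm; n = 1800×(1−0.0242) = 1756 rpm
ω = 2π×1756/60 = 183.9 rad/s
τ = P_out/ω = 155287/183.9 = 844.4 N·m
In lb·ft: 844.4/1.356 = 623 lb·ft

623 lb·ft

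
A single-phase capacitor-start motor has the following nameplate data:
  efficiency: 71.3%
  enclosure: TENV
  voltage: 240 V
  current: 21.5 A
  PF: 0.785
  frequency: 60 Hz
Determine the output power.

2.89 kW

P_in = V·I·cosφ = 240 × 21.5 × 0.785 = 4051 W
P_out = η·P_in = 0.713 × 4051 = 2888 W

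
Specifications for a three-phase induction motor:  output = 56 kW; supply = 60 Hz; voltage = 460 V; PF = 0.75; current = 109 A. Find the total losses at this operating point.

9.13 kW

P_in = √3·V·I·cosφ = 1.732×460×109×0.75 = 65132 W
P_out = 56000 W
Losses = P_in − P_out = 65132 − 56000 = 9132 W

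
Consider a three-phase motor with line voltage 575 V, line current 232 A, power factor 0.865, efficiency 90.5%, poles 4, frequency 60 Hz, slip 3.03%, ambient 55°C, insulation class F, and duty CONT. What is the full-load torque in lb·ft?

730 lb·ft

P_in = √3·V·I·cosφ = 1.732 × 575 × 232 × 0.865 = 199857 W
P_out = η·P_in = 0.905 × 199857 = 180871 W
n_s = 120×60/4 = 1800 rpm; n = 1800×(1−0.0303) = 1745 rpm
ω = 2π×1745/60 = 182.7 rad/s
τ = P_out/ω = 180871/182.7 = 990 N·m
In lb·ft: 990/1.356 = 730 lb·ft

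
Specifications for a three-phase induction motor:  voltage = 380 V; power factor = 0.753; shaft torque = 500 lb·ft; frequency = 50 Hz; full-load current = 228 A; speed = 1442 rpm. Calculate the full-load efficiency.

τ = 500 lb·ft × 1.356 = 678 N·m
ω = 2π × 1442/60 = 151 rad/s; P_out = τω = 678 × 151 = 102378 W
P_in = √3·V_L·I_L·cosφ = 1.732 × 380 × 228 × 0.753 = 112996 W
η = P_out / P_in = 102378 / 112996 = 0.906 = 90.6%

90.6 %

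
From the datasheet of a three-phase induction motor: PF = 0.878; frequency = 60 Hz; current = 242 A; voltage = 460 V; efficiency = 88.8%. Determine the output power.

150 kW

P_in = √3·V·I·cosφ = 1.732 × 460 × 242 × 0.878 = 169284 W
P_out = η·P_in = 0.888 × 169284 = 150324 W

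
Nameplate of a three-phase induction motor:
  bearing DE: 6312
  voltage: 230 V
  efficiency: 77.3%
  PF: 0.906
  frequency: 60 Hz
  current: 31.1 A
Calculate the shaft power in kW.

P_in = √3·V·I·cosφ = 1.732 × 230 × 31.1 × 0.906 = 11224 W
P_out = η·P_in = 0.773 × 11224 = 8676 W

8.68 kW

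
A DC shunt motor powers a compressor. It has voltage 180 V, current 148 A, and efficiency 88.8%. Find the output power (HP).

31.7 HP

P_in = V·I = 180 × 148 = 26640 W
P_out = η·P_in = 0.888 × 26640 = 23656 W
= 23656/746 = 31.7 HP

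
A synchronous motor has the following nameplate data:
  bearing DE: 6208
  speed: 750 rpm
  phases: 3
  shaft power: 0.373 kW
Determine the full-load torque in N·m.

4.75 N·m

ω = 2π × 750/60 = 78.54 rad/s
τ = P/ω = 373/78.54 = 4.75 N·m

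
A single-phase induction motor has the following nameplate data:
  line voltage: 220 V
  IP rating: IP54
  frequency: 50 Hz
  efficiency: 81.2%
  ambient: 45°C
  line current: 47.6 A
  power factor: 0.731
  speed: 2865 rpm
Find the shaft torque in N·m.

P_in = V·I·cosφ = 220 × 47.6 × 0.731 = 7655 W
P_out = η·P_in = 0.812 × 7655 = 6216 W
n = 2865 rpm
ω = 2π×2865/60 = 300 rad/s
τ = P_out/ω = 6216/300 = 20.7 N·m

20.7 N·m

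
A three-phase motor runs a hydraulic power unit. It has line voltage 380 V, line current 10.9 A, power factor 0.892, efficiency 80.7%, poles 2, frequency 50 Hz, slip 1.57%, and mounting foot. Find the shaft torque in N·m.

P_in = √3·V·I·cosφ = 1.732 × 380 × 10.9 × 0.892 = 6399 W
P_out = η·P_in = 0.807 × 6399 = 5164 W
n_s = 120×50/2 = 3000 rpm; n = 3000×(1−0.0157) = 2953 rpm
ω = 2π×2953/60 = 309.2 rad/s
τ = P_out/ω = 5164/309.2 = 16.7 N·m

16.7 N·m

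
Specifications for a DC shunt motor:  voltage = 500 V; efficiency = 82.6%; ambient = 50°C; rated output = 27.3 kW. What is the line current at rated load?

66.1 A

P_out = 27.3 kW = 27300 W
P_in = P_out / η = 27300 / 0.826 = 33051 W
I = P_in / V = 33051 / 500 = 66.1 A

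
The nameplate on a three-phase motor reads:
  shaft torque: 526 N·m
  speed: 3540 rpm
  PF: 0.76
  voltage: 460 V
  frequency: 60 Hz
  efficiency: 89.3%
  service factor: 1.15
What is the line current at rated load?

ω = 2π×3540/60 = 370.7 rad/s; P_out = τω = 526 × 370.7 = 194988 W
P_in = P_out / η = 194988 / 0.893 = 218352 W
I_L = P_in / (√3·V_L·cosφ) = 218352 / (1.732 × 460 × 0.76) = 361 A

361 A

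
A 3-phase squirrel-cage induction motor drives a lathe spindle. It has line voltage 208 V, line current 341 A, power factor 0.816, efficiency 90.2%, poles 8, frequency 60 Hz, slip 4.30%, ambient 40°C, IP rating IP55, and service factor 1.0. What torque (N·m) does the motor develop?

1000 N·m

P_in = √3·V·I·cosφ = 1.732 × 208 × 341 × 0.816 = 100243 W
P_out = η·P_in = 0.902 × 100243 = 90419 W
n_s = 120×60/8 = 900 rpm; n = 900×(1−0.043) = 861 rpm
ω = 2π×861/60 = 90.16 rad/s
τ = P_out/ω = 90419/90.16 = 1000 N·m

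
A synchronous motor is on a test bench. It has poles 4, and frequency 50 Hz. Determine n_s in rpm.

1500 rpm

n_s = 120f/p = 120×50/4 = 1500 rpm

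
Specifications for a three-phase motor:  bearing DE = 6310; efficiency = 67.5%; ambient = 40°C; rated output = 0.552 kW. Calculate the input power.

P_out = 552 W
P_in = P_out/η = 552/0.675 = 818 W = 0.818 kW

0.818 kW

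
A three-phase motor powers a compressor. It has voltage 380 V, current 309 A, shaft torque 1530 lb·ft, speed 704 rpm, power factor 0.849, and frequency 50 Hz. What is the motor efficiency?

88.6 %

τ = 1530 lb·ft × 1.356 = 2075 N·m
ω = 2π × 704/60 = 73.72 rad/s; P_out = τω = 2075 × 73.72 = 152969 W
P_in = √3·V_L·I_L·cosφ = 1.732 × 380 × 309 × 0.849 = 172662 W
η = P_out / P_in = 152969 / 172662 = 0.886 = 88.6%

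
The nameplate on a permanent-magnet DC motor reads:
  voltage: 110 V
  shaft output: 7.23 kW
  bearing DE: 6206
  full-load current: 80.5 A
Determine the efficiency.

81.6 %

P_out = 7.23 kW = 7230 W
P_in = V·I = 110 × 80.5 = 8855 W
η = P_out / P_in = 7230 / 8855 = 0.816 = 81.6%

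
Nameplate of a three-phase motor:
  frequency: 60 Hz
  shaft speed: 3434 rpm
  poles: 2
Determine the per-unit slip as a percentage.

n_s = 120f/p = 120×60/2 = 3600 rpm
s = (n_s − n)/n_s = (3600 − 3434)/3600 = 0.0461

4.61 %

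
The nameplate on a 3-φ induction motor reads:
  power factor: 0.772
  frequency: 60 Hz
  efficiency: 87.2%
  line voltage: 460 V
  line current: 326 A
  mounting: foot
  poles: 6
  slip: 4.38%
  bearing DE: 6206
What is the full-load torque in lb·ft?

P_in = √3·V·I·cosφ = 1.732 × 460 × 326 × 0.772 = 200512 W
P_out = η·P_in = 0.872 × 200512 = 174846 W
n_s = 120×60/6 = 1200 rpm; n = 1200×(1−0.0438) = 1147 rpm
ω = 2π×1147/60 = 120.1 rad/s
τ = P_out/ω = 174846/120.1 = 1456 N·m
In lb·ft: 1456/1.356 = 1070 lb·ft

1070 lb·ft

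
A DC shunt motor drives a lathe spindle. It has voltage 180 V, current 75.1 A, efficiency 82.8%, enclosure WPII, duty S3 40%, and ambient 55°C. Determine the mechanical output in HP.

15 HP

P_in = V·I = 180 × 75.1 = 13518 W
P_out = η·P_in = 0.828 × 13518 = 11193 W
= 11193/746 = 15 HP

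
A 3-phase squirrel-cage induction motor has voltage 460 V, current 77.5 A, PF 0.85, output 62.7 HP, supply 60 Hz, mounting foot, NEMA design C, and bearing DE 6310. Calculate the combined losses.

P_in = √3·V·I·cosφ = 1.732×460×77.5×0.85 = 52484 W
P_out = 62.7×746 = 46774 W
Losses = P_in − P_out = 52484 − 46774 = 5710 W

5710 W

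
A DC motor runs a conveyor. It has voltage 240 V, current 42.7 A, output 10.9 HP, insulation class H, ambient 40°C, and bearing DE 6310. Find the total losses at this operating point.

P_in = V·I = 240×42.7 = 10248 W
P_out = 10.9×746 = 8131 W
Losses = P_in − P_out = 10248 − 8131 = 2117 W

2.12 kW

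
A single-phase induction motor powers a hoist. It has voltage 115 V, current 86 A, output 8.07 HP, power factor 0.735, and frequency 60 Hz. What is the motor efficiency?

82.8 %

P_out = 8.07 × 746 = 6020 W
P_in = V·I·cosφ = 115 × 86 × 0.735 = 7269 W
η = P_out / P_in = 6020 / 7269 = 0.828 = 82.8%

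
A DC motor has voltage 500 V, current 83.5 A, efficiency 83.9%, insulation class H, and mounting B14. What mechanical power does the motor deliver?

P_in = V·I = 500 × 83.5 = 41750 W
P_out = η·P_in = 0.839 × 41750 = 35028 W

35 kW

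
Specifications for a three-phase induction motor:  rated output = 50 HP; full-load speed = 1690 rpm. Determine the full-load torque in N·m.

P_out = 50 × 746 = 37300 W
ω = 2π × 1690/60 = 177 rad/s
τ = P_out/ω = 37300/177 = 211 N·m

211 N·m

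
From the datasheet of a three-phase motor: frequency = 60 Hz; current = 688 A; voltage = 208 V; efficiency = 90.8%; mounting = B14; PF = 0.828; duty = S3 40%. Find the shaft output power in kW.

186 kW

P_in = √3·V·I·cosφ = 1.732 × 208 × 688 × 0.828 = 205225 W
P_out = η·P_in = 0.908 × 205225 = 186344 W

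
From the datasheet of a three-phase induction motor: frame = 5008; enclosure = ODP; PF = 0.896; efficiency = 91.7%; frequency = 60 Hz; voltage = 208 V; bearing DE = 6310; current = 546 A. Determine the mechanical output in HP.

P_in = √3·V·I·cosφ = 1.732 × 208 × 546 × 0.896 = 176243 W
P_out = η·P_in = 0.917 × 176243 = 161615 W
= 161615/746 = 217 HP

217 HP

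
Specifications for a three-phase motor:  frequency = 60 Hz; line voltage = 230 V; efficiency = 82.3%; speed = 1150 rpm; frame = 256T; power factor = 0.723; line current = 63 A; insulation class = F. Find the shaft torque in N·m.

P_in = √3·V·I·cosφ = 1.732 × 230 × 63 × 0.723 = 18145 W
P_out = η·P_in = 0.823 × 18145 = 14933 W
n = 1150 rpm
ω = 2π×1150/60 = 120.4 rad/s
τ = P_out/ω = 14933/120.4 = 124 N·m

124 N·m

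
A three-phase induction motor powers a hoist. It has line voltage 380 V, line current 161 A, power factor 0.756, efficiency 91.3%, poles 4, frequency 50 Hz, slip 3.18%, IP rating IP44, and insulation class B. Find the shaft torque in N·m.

481 N·m

P_in = √3·V·I·cosφ = 1.732 × 380 × 161 × 0.756 = 80109 W
P_out = η·P_in = 0.913 × 80109 = 73140 W
n_s = 120×50/4 = 1500 rpm; n = 1500×(1−0.0318) = 1452 rpm
ω = 2π×1452/60 = 152.1 rad/s
τ = P_out/ω = 73140/152.1 = 481 N·m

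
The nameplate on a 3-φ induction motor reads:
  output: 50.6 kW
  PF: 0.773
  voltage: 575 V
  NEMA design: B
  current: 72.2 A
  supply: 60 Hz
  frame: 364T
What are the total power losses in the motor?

P_in = √3·V·I·cosφ = 1.732×575×72.2×0.773 = 55582 W
P_out = 50600 W
Losses = P_in − P_out = 55582 − 50600 = 4982 W

4980 W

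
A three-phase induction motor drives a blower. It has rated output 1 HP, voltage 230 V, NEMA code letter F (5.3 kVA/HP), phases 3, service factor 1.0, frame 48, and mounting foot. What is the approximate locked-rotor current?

13.3 A

S_LR = 5.3 × 1 = 5.3 kVA
I_LR = S_LR/(√3·V_L) = 5300/(1.732×230) = 13.3 A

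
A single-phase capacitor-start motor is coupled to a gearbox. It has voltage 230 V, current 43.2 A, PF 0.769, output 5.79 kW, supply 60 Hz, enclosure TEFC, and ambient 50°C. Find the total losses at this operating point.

P_in = V·I·cosφ = 230×43.2×0.769 = 7641 W
P_out = 5790 W
Losses = P_in − P_out = 7641 − 5790 = 1851 W

1.85 kW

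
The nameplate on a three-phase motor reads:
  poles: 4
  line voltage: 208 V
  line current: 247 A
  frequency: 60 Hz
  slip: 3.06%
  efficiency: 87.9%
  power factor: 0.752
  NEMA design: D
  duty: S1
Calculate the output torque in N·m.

322 N·m

P_in = √3·V·I·cosφ = 1.732 × 208 × 247 × 0.752 = 66915 W
P_out = η·P_in = 0.879 × 66915 = 58818 W
n_s = 120×60/4 = 1800 rpm; n = 1800×(1−0.0306) = 1745 rpm
ω = 2π×1745/60 = 182.7 rad/s
τ = P_out/ω = 58818/182.7 = 322 N·m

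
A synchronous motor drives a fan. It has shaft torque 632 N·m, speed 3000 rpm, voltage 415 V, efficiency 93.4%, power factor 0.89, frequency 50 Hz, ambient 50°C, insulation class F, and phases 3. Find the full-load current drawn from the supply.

332 A

ω = 2π×3000/60 = 314.2 rad/s; P_out = τω = 632 × 314.2 = 198574 W
P_in = P_out / η = 198574 / 0.934 = 212606 W
I_L = P_in / (√3·V_L·cosφ) = 212606 / (1.732 × 415 × 0.89) = 332 A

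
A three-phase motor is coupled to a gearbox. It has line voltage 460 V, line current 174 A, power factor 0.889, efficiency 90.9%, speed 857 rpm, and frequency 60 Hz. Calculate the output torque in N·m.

1250 N·m

P_in = √3·V·I·cosφ = 1.732 × 460 × 174 × 0.889 = 123241 W
P_out = η·P_in = 0.909 × 123241 = 112026 W
n = 857 rpm
ω = 2π×857/60 = 89.74 rad/s
τ = P_out/ω = 112026/89.74 = 1250 N·m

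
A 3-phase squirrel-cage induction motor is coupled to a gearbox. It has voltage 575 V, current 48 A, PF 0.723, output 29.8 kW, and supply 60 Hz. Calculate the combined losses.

P_in = √3·V·I·cosφ = 1.732×575×48×0.723 = 34562 W
P_out = 29800 W
Losses = P_in − P_out = 34562 − 29800 = 4762 W

4760 W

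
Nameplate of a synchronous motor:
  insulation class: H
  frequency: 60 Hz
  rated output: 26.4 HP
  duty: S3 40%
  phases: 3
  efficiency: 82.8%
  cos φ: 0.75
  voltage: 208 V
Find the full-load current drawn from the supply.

88 A

P_out = 26.4 × 746 = 19694 W
P_in = P_out / η = 19694 / 0.828 = 23785 W
I_L = P_in / (√3·V_L·cosφ) = 23785 / (1.732 × 208 × 0.75) = 88 A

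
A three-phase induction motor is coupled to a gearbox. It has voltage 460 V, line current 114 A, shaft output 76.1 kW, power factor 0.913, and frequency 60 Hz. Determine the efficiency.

P_out = 76.1 kW = 76100 W
P_in = √3·V_L·I_L·cosφ = 1.732 × 460 × 114 × 0.913 = 82924 W
η = P_out / P_in = 76100 / 82924 = 0.918 = 91.8%

91.8 %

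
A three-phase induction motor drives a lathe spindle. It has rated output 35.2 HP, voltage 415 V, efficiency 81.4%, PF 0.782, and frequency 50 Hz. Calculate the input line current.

P_out = 35.2 × 746 = 26259 W
P_in = P_out / η = 26259 / 0.814 = 32259 W
I_L = P_in / (√3·V_L·cosφ) = 32259 / (1.732 × 415 × 0.782) = 57.4 A

57.4 A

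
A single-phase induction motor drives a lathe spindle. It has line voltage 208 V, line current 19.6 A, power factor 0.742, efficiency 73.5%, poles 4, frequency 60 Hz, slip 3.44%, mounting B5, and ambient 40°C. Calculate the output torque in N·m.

12.2 N·m

P_in = V·I·cosφ = 208 × 19.6 × 0.742 = 3025 W
P_out = η·P_in = 0.735 × 3025 = 2223 W
n_s = 120×60/4 = 1800 rpm; n = 1800×(1−0.0344) = 1738 rpm
ω = 2π×1738/60 = 182 rad/s
τ = P_out/ω = 2223/182 = 12.2 N·m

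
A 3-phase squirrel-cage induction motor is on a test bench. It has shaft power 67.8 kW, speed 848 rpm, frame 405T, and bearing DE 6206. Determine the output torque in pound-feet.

ω = 2π × 848/60 = 88.8 rad/s
τ = P/ω = 67800/88.8 = 763.5 N·m
In lb·ft: 763.5/1.356 = 563 lb·ft

563 lb·ft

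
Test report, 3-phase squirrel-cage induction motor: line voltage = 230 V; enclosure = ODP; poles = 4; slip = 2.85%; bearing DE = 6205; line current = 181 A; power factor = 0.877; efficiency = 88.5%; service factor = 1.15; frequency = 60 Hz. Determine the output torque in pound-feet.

225 lb·ft

P_in = √3·V·I·cosφ = 1.732 × 230 × 181 × 0.877 = 63234 W
P_out = η·P_in = 0.885 × 63234 = 55962 W
n_s = 120×60/4 = 1800 rpm; n = 1800×(1−0.0285) = 1749 rpm
ω = 2π×1749/60 = 183.2 rad/s
τ = P_out/ω = 55962/183.2 = 305.5 N·m
In lb·ft: 305.5/1.356 = 225 lb·ft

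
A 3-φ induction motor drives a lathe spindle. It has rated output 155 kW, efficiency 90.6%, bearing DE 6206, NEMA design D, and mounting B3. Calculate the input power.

P_out = 155000 W
P_in = P_out/η = 155000/0.906 = 171082 W = 171 kW

171 kW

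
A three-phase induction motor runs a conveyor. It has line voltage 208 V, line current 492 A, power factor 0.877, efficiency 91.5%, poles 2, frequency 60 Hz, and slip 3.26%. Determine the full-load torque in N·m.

P_in = √3·V·I·cosφ = 1.732 × 208 × 492 × 0.877 = 155445 W
P_out = η·P_in = 0.915 × 155445 = 142232 W
n_s = 120×60/2 = 3600 rpm; n = 3600×(1−0.0326) = 3483 rpm
ω = 2π×3483/60 = 364.7 rad/s
τ = P_out/ω = 142232/364.7 = 390 N·m

390 N·m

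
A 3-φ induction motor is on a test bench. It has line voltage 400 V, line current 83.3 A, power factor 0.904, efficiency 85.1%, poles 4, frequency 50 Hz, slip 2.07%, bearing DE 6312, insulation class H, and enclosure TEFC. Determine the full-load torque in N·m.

P_in = √3·V·I·cosφ = 1.732 × 400 × 83.3 × 0.904 = 52170 W
P_out = η·P_in = 0.851 × 52170 = 44397 W
n_s = 120×50/4 = 1500 rpm; n = 1500×(1−0.0207) = 1469 rpm
ω = 2π×1469/60 = 153.8 rad/s
τ = P_out/ω = 44397/153.8 = 289 N·m

289 N·m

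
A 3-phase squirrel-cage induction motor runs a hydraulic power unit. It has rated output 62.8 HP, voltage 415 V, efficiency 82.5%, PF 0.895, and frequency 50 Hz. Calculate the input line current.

88.3 A

P_out = 62.8 × 746 = 46849 W
P_in = P_out / η = 46849 / 0.825 = 56787 W
I_L = P_in / (√3·V_L·cosφ) = 56787 / (1.732 × 415 × 0.895) = 88.3 A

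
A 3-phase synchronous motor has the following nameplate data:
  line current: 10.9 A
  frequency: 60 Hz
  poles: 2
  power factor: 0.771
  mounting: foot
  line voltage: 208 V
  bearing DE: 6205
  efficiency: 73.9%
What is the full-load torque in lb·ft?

4.38 lb·ft

P_in = √3·V·I·cosφ = 1.732 × 208 × 10.9 × 0.771 = 3028 W
P_out = η·P_in = 0.739 × 3028 = 2238 W
n = n_s = 120×60/2 = 3600 rpm (synchronous)
ω = 2π×3600/60 = 377 rad/s
τ = P_out/ω = 2238/377 = 5.936 N·m
In lb·ft: 5.936/1.356 = 4.38 lb·ft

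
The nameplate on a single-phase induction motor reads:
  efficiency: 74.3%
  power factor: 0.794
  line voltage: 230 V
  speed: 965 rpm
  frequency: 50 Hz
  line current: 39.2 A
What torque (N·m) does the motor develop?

P_in = V·I·cosφ = 230 × 39.2 × 0.794 = 7159 W
P_out = η·P_in = 0.743 × 7159 = 5319 W
n = 965 rpm
ω = 2π×965/60 = 101.1 rad/s
τ = P_out/ω = 5319/101.1 = 52.6 N·m

52.6 N·m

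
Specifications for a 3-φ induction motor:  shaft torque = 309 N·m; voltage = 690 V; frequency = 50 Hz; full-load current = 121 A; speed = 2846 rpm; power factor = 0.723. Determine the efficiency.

88.1 %

ω = 2π × 2846/60 = 298 rad/s; P_out = τω = 309 × 298 = 92082 W
P_in = √3·V_L·I_L·cosφ = 1.732 × 690 × 121 × 0.723 = 104549 W
η = P_out / P_in = 92082 / 104549 = 0.881 = 88.1%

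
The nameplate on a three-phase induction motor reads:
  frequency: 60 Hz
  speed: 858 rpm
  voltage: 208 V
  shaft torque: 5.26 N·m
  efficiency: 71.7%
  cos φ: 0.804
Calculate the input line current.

ω = 2π×858/60 = 89.85 rad/s; P_out = τω = 5.26 × 89.85 = 473 W
P_in = P_out / η = 473 / 0.717 = 660 W
I_L = P_in / (√3·V_L·cosφ) = 660 / (1.732 × 208 × 0.804) = 2.28 A

2.28 A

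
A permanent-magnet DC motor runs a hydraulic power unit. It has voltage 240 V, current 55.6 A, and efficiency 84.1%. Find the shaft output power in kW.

11.2 kW

P_in = V·I = 240 × 55.6 = 13344 W
P_out = η·P_in = 0.841 × 13344 = 11222 W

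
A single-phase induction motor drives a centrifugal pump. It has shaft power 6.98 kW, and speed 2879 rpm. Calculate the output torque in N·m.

23.2 N·m

ω = 2π × 2879/60 = 301.5 rad/s
τ = P/ω = 6980/301.5 = 23.2 N·m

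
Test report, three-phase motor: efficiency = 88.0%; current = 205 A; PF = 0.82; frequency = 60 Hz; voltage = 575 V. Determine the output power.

147 kW

P_in = √3·V·I·cosφ = 1.732 × 575 × 205 × 0.82 = 167411 W
P_out = η·P_in = 0.88 × 167411 = 147322 W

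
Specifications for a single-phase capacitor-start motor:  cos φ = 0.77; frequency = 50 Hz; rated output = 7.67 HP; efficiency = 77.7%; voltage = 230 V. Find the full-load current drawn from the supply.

41.6 A

P_out = 7.67 × 746 = 5722 W
P_in = P_out / η = 5722 / 0.777 = 7364 W
I = P_in / (V·cosφ) = 7364 / (230 × 0.77) = 41.6 A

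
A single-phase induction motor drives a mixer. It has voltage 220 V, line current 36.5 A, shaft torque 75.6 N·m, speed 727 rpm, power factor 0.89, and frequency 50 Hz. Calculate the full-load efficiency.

80.5 %

ω = 2π × 727/60 = 76.13 rad/s; P_out = τω = 75.6 × 76.13 = 5755 W
P_in = V·I·cosφ = 220 × 36.5 × 0.89 = 7147 W
η = P_out / P_in = 5755 / 7147 = 0.805 = 80.5%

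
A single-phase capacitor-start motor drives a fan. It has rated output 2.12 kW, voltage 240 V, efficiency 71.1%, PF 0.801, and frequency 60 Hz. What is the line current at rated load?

P_out = 2.12 kW = 2120 W
P_in = P_out / η = 2120 / 0.711 = 2982 W
I = P_in / (V·cosφ) = 2982 / (240 × 0.801) = 15.5 A

15.5 A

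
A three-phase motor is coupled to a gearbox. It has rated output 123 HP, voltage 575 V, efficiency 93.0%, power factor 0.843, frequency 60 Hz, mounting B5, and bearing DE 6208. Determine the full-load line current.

P_out = 123 × 746 = 91758 W
P_in = P_out / η = 91758 / 0.930 = 98665 W
I_L = P_in / (√3·V_L·cosφ) = 98665 / (1.732 × 575 × 0.843) = 118 A

118 A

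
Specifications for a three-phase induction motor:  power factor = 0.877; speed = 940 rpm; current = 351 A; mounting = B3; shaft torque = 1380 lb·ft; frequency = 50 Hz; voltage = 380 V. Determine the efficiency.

τ = 1380 lb·ft × 1.356 = 1871 N·m
ω = 2π × 940/60 = 98.44 rad/s; P_out = τω = 1871 × 98.44 = 184181 W
P_in = √3·V_L·I_L·cosφ = 1.732 × 380 × 351 × 0.877 = 202599 W
η = P_out / P_in = 184181 / 202599 = 0.909 = 90.9%

90.9 %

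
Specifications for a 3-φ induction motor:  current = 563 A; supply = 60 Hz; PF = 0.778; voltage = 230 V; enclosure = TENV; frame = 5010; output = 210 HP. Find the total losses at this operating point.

17.8 kW

P_in = √3·V·I·cosφ = 1.732×230×563×0.778 = 174487 W
P_out = 210×746 = 156660 W
Losses = P_in − P_out = 174487 − 156660 = 17827 W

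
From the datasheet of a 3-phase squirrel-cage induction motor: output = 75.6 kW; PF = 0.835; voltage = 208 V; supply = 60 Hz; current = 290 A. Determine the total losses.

11600 W

P_in = √3·V·I·cosφ = 1.732×208×290×0.835 = 87236 W
P_out = 75600 W
Losses = P_in − P_out = 87236 − 75600 = 11636 W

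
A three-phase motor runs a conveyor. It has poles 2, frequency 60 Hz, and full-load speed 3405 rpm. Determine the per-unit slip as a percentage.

5.4 %

n_s = 120f/p = 120×60/2 = 3600 rpm
s = (n_s − n)/n_s = (3600 − 3405)/3600 = 0.0542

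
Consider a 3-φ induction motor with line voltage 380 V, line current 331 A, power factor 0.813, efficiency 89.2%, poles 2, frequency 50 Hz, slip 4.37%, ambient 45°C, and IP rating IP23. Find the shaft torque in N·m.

P_in = √3·V·I·cosφ = 1.732 × 380 × 331 × 0.813 = 177113 W
P_out = η·P_in = 0.892 × 177113 = 157985 W
n_s = 120×50/2 = 3000 rpm; n = 3000×(1−0.0437) = 2869 rpm
ω = 2π×2869/60 = 300.4 rad/s
τ = P_out/ω = 157985/300.4 = 526 N·m

526 N·m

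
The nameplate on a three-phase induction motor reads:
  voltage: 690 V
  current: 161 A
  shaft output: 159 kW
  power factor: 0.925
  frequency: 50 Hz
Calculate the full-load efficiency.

89.3 %

P_out = 159 kW = 159000 W
P_in = √3·V_L·I_L·cosφ = 1.732 × 690 × 161 × 0.925 = 177977 W
η = P_out / P_in = 159000 / 177977 = 0.893 = 89.3%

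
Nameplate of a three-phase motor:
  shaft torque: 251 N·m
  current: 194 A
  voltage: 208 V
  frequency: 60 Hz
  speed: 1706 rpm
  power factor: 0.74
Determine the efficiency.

ω = 2π × 1706/60 = 178.7 rad/s; P_out = τω = 251 × 178.7 = 44854 W
P_in = √3·V_L·I_L·cosφ = 1.732 × 208 × 194 × 0.74 = 51718 W
η = P_out / P_in = 44854 / 51718 = 0.867 = 86.7%

86.7 %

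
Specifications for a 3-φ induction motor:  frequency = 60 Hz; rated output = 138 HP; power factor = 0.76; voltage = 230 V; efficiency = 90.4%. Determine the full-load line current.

P_out = 138 × 746 = 102948 W
P_in = P_out / η = 102948 / 0.904 = 113881 W
I_L = P_in / (√3·V_L·cosφ) = 113881 / (1.732 × 230 × 0.76) = 376 A

376 A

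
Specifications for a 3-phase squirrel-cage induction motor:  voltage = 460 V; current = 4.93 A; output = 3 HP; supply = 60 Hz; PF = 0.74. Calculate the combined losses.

P_in = √3·V·I·cosφ = 1.732×460×4.93×0.74 = 2907 W
P_out = 3×746 = 2238 W
Losses = P_in − P_out = 2907 − 2238 = 669 W

669 W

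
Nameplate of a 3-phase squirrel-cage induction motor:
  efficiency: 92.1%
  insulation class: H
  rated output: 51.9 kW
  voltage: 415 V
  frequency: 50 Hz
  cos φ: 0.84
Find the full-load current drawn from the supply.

93.3 A

P_out = 51.9 kW = 51900 W
P_in = P_out / η = 51900 / 0.921 = 56352 W
I_L = P_in / (√3·V_L·cosφ) = 56352 / (1.732 × 415 × 0.84) = 93.3 A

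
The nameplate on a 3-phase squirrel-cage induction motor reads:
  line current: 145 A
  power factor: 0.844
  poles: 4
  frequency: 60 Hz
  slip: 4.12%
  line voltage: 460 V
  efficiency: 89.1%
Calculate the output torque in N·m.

481 N·m

P_in = √3·V·I·cosφ = 1.732 × 460 × 145 × 0.844 = 97503 W
P_out = η·P_in = 0.891 × 97503 = 86875 W
n_s = 120×60/4 = 1800 rpm; n = 1800×(1−0.0412) = 1726 rpm
ω = 2π×1726/60 = 180.7 rad/s
τ = P_out/ω = 86875/180.7 = 481 N·m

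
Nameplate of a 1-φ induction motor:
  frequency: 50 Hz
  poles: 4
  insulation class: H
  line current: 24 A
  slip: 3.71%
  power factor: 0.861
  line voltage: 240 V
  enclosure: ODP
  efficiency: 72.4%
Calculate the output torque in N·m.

23.7 N·m

P_in = V·I·cosφ = 240 × 24 × 0.861 = 4959 W
P_out = η·P_in = 0.724 × 4959 = 3590 W
n_s = 120×50/4 = 1500 rpm; n = 1500×(1−0.0371) = 1444 rpm
ω = 2π×1444/60 = 151.2 rad/s
τ = P_out/ω = 3590/151.2 = 23.7 N·m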